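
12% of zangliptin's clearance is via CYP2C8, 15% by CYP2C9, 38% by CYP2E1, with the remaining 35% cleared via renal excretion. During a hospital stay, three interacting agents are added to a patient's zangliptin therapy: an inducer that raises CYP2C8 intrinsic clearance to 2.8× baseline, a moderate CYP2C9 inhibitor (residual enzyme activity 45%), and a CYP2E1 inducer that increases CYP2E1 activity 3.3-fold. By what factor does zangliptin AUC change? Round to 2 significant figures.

CYP2C8: 0.12 × 2.8 = 0.336
CYP2C9: 0.15 × 0.45 = 0.0675
CYP2E1: 0.38 × 3.3 = 1.254
Other: 0.35 (unchanged)
New clearance relative to baseline: 0.336 + 0.0675 + 1.254 + 0.35 = 2.0075.
AUC ∝ 1/CL: fold-change = 1 / 2.0075 = 0.50.

0.50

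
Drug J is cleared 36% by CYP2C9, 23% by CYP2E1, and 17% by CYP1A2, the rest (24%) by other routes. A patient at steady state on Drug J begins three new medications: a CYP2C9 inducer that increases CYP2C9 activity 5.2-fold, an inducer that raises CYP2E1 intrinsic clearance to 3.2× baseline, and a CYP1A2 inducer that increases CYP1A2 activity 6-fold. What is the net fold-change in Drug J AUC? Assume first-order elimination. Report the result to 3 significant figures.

0.259

The CYP2C9 pathway (36% of clearance) is boosted to 5.2× activity: 0.36 × 5.2 = 1.872.
The CYP2E1 pathway (23% of clearance) rises to 3.2× activity: 0.23 × 3.2 = 0.736.
The CYP1A2 pathway (17% of clearance) rises to 6× activity: 0.17 × 6 = 1.02.
The remaining 24% of clearance is unaffected.
Relative clearance = 1.872 + 0.736 + 1.02 + 0.24 = 3.868.
AUC ∝ 1/CL: fold-change = 1 / 3.868 = 0.259.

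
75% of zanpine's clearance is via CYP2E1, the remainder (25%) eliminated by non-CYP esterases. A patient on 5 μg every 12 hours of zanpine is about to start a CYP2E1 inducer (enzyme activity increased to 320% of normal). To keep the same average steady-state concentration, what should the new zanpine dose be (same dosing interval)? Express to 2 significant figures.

13 μg

CYP2E1: 0.75 × 3.2 = 2.4
Other: 0.25 (unchanged)
Relative clearance = 2.4 + 0.25 = 2.65.
To maintain the same steady-state level, dose must scale with clearance: new dose = 5 × 2.65 = 13 μg.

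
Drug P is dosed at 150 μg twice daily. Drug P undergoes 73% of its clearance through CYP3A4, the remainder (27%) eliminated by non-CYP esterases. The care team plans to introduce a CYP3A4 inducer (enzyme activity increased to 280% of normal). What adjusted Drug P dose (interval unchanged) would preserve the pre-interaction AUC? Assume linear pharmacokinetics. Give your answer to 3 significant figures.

347 μg

CYP3A4: 0.73 × 2.8 = 2.044
Other: 0.27 (unchanged)
New clearance relative to baseline: 2.044 + 0.27 = 2.314.
Css,avg = (dose rate)/CL, so holding Css fixed requires dose ∝ CL: 150 × 2.314 = 347 μg.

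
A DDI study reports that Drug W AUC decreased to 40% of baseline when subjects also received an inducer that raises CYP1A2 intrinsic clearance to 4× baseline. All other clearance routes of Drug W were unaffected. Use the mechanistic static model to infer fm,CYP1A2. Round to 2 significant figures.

Let fm be the CYP1A2 fraction. New clearance relative to baseline = fm × 4 + (1 − fm).
AUC ratio = 1 / (new CL fraction), so new CL fraction = 1 / 0.400 = 2.5.
fm × 4 + 1 − fm = 2.5  ⇒  fm × (4 − 1) = 1.5  ⇒  fm = 0.50.

0.50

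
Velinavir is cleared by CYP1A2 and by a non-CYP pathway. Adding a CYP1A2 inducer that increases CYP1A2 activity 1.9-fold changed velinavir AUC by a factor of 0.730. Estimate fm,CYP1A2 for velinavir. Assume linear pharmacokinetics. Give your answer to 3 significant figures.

Let x = fm,CYP1A2. Because AUC ∝ 1/CL, relative clearance rose to 1/0.730 = 1.37.
Setting x·1.9 + (1 − x) = 1.37 and solving: x = (1.37 − 1)/(1.9 − 1) = 0.411.

0.411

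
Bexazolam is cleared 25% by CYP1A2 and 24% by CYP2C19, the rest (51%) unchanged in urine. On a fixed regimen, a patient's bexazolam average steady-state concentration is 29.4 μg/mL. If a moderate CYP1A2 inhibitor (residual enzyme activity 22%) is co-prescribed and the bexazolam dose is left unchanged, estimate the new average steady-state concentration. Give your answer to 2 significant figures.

The CYP1A2 pathway (25% of clearance) drops to 0.22× activity: 0.25 × 0.22 = 0.055.
CYP2C19 (24%) and the residual 51% are unaffected.
CL_new/CL_old = 0.055 + 0.24 + 0.51 = 0.805.
Average steady-state concentration ∝ 1/CL, so new value = 29.4 / 0.805 = 37 μg/mL.

37 μg/mL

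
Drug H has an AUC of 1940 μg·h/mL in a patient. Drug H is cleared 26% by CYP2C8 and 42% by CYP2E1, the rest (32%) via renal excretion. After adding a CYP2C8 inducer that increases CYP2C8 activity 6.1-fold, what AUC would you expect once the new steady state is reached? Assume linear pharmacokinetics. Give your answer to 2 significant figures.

CYP2C8: 0.26 × 6.1 = 1.586
CYP2E1: 0.42 (unchanged)
Other: 0.32 (unchanged)
CL_new/CL_old = 1.586 + 0.42 + 0.32 = 2.326.
New AUC = baseline ÷ relative clearance = 1940 / 2.326 = 8.3 × 10² μg·h/mL.

8.3 × 10² μg·h/mL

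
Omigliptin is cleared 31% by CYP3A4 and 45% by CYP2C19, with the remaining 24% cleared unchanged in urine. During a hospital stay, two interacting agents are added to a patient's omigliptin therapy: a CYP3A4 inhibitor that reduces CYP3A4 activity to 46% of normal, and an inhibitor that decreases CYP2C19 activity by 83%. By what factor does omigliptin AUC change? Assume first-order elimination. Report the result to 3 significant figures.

CYP3A4: 0.31 × 0.46 = 0.1426
CYP2C19: 0.45 × 0.17 = 0.0765
Other: 0.24 (unchanged)
CL_new/CL_old = 0.1426 + 0.0765 + 0.24 = 0.4591.
Because AUC varies inversely with clearance, the combined effect is 1 / 0.4591 = 2.18.

2.18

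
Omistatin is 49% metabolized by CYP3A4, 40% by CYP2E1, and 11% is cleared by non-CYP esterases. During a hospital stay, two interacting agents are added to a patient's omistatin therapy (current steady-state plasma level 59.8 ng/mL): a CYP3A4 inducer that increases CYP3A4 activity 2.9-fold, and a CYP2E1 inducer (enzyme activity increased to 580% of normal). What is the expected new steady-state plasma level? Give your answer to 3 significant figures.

15.5 ng/mL

The CYP3A4 pathway (49% of clearance) increases to 2.9× activity: 0.49 × 2.9 = 1.421.
The CYP2E1 pathway (40% of clearance) is boosted to 5.8× activity: 0.4 × 5.8 = 2.32.
The remaining 11% of clearance is unaffected.
New clearance relative to baseline: 1.421 + 2.32 + 0.11 = 3.851.
Dividing the baseline by the relative clearance: 59.8 / 3.851 = 15.5 ng/mL.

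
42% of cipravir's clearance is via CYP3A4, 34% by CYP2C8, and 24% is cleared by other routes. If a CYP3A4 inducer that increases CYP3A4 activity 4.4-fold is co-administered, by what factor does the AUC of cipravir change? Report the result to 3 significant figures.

The CYP3A4 pathway (42% of clearance) increases to 4.4× activity: 0.42 × 4.4 = 1.848.
CYP2C8 (34%) and the residual 24% are unaffected.
New clearance relative to baseline: 1.848 + 0.34 + 0.24 = 2.428.
Since AUC ∝ 1/CL, the ratio is 1 / 2.428 = 0.412.

0.412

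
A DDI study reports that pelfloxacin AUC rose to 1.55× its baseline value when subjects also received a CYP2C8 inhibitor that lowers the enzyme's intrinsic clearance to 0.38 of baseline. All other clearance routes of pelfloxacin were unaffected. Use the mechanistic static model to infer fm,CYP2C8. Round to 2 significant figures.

0.57

Let x = fm,CYP2C8. Because AUC ∝ 1/CL, relative clearance fell to 1/1.55 = 0.6452.
Only the CYP2C8 route changed, so 0.6452 = x·0.38 + (1 − x), giving x = 0.57.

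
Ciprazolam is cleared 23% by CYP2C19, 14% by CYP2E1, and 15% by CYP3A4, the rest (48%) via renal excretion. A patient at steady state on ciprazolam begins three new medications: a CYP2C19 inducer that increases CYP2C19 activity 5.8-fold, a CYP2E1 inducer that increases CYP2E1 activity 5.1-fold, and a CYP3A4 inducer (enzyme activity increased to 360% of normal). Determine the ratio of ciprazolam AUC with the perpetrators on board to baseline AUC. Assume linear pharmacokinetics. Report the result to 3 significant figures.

0.326

CYP2C19: 0.23 × 5.8 = 1.334
CYP2E1: 0.14 × 5.1 = 0.714
CYP3A4: 0.15 × 3.6 = 0.54
Other: 0.48 (unchanged)
New clearance relative to baseline: 1.334 + 0.714 + 0.54 + 0.48 = 3.068.
Net AUC ratio = 1 / 3.068 = 0.326.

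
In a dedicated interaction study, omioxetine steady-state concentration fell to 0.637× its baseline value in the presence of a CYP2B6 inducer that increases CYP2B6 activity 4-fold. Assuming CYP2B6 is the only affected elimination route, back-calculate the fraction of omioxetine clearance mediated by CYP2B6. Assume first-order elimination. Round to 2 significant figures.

Call the CYP2B6 fraction fm. After the interaction, CL_new/CL_old = fm × 4 + (1 − fm).
Steady-state concentration ratio = 1 / (new CL fraction), so new CL fraction = 1 / 0.637 = 1.57.
fm × 4 + 1 − fm = 1.57  ⇒  fm × (4 − 1) = 0.5699  ⇒  fm = 0.19.

0.19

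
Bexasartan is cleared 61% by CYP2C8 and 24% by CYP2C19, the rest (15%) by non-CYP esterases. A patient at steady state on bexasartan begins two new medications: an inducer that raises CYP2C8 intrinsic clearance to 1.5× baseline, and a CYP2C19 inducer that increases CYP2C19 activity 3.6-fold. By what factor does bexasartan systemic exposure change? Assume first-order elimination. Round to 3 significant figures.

CYP2C8: 0.61 × 1.5 = 0.915
CYP2C19: 0.24 × 3.6 = 0.864
Other: 0.15 (unchanged)
Relative clearance = 0.915 + 0.864 + 0.15 = 1.929.
Systemic exposure ∝ 1/CL: fold-change = 1 / 1.929 = 0.518.

0.518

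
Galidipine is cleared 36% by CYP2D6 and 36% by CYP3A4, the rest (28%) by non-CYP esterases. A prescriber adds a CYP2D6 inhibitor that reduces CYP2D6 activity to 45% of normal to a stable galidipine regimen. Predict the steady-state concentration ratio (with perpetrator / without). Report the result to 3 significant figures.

1.25

CYP2D6: 0.36 × 0.45 = 0.162
CYP3A4: 0.36 (unchanged)
Other: 0.28 (unchanged)
CL_new/CL_old = 0.162 + 0.36 + 0.28 = 0.802.
Since steady-state concentration ∝ 1/CL, the ratio is 1 / 0.802 = 1.25.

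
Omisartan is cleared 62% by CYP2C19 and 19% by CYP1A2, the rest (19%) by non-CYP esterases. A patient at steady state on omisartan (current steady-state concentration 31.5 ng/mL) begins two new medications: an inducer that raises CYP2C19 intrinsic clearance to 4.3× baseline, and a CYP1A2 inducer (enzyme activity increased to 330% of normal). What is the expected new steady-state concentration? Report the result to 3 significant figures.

The CYP2C19 pathway (62% of clearance) increases to 4.3× activity: 0.62 × 4.3 = 2.666.
The CYP1A2 pathway (19% of clearance) increases to 3.3× activity: 0.19 × 3.3 = 0.627.
The remaining 19% of clearance is unaffected.
Relative clearance = 2.666 + 0.627 + 0.19 = 3.483.
Steady-state concentration ∝ 1/CL: new value = 31.5 / 3.483 = 9.04 ng/mL.

9.04 ng/mL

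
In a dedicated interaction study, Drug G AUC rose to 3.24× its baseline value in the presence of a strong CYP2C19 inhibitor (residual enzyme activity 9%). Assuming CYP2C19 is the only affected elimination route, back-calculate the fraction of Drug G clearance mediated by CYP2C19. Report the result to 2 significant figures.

0.76

CL'/CL = 1 / 3.24 = 0.3086
0.09·fm + (1 − fm) = 0.3086
fm = (0.3086 − 1) / (0.09 − 1) = 0.76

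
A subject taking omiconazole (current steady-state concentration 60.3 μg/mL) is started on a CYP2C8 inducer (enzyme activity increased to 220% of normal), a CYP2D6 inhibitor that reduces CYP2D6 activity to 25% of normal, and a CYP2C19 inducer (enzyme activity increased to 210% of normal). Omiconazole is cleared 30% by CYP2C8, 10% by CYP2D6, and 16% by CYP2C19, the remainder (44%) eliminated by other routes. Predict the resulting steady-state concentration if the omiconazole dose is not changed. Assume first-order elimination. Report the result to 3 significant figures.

The CYP2C8 pathway (30% of clearance) increases to 2.2× activity: 0.3 × 2.2 = 0.66.
The CYP2D6 pathway (10% of clearance) is reduced to 0.25× activity: 0.1 × 0.25 = 0.025.
The CYP2C19 pathway (16% of clearance) increases to 2.1× activity: 0.16 × 2.1 = 0.336.
The remaining 44% of clearance is unaffected.
Relative clearance = 0.66 + 0.025 + 0.336 + 0.44 = 1.461.
Dividing the baseline by the relative clearance: 60.3 / 1.461 = 41.3 μg/mL.

41.3 μg/mL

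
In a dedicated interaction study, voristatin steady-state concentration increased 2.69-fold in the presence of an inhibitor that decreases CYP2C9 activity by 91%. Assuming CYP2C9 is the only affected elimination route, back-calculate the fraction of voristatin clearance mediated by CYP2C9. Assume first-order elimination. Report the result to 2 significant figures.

0.69

Write x for the fraction cleared via CYP2C9. The observed steady-state concentration change means clearance fell to 1/2.69 = 0.3717 of baseline.
Setting x·0.09 + (1 − x) = 0.3717 and solving: x = (0.3717 − 1)/(0.09 − 1) = 0.69.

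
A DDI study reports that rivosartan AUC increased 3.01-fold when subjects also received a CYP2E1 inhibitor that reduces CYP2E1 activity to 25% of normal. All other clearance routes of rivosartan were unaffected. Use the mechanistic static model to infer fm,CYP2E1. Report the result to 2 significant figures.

Write x for the fraction cleared via CYP2E1. The observed AUC change means clearance fell to 1/3.01 = 0.3322 of baseline.
Only the CYP2E1 route changed, so 0.3322 = x·0.25 + (1 − x), giving x = 0.89.

0.89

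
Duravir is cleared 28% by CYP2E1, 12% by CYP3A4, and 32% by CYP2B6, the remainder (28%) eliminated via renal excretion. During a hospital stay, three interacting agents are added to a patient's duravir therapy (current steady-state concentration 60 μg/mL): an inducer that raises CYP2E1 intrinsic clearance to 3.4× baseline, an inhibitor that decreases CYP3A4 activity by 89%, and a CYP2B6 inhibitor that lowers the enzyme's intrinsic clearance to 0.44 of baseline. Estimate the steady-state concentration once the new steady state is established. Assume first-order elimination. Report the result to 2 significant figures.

43 μg/mL

The CYP2E1 pathway (28% of clearance) is boosted to 3.4× activity: 0.28 × 3.4 = 0.952.
The CYP3A4 pathway (12% of clearance) drops to 0.11× activity: 0.12 × 0.11 = 0.0132.
The CYP2B6 pathway (32% of clearance) is reduced to 0.44× activity: 0.32 × 0.44 = 0.1408.
Non-CYP routes (28%) are unchanged.
Relative clearance = 0.952 + 0.0132 + 0.1408 + 0.28 = 1.386.
Dividing the baseline by the relative clearance: 60 / 1.386 = 43 μg/mL.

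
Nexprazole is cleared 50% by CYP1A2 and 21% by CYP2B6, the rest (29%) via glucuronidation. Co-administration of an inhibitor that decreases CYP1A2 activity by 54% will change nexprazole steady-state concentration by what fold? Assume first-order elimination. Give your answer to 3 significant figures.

The CYP1A2 pathway (50% of clearance) is reduced to 0.46× activity: 0.5 × 0.46 = 0.23.
CYP2B6 (21%) and the residual 29% are unaffected.
Relative clearance = 0.23 + 0.21 + 0.29 = 0.73.
Since steady-state concentration ∝ 1/CL, the ratio is 1 / 0.73 = 1.37.

1.37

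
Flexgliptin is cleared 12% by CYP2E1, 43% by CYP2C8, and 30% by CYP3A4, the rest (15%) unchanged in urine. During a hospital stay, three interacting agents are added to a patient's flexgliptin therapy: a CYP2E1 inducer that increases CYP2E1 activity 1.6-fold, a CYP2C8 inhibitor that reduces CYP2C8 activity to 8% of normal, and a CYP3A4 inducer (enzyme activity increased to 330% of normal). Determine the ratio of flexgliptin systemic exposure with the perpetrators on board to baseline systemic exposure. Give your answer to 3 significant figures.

0.732

The CYP2E1 pathway (12% of clearance) rises to 1.6× activity: 0.12 × 1.6 = 0.192.
The CYP2C8 pathway (43% of clearance) falls to 0.08× activity: 0.43 × 0.08 = 0.0344.
The CYP3A4 pathway (30% of clearance) increases to 3.3× activity: 0.3 × 3.3 = 0.99.
Non-CYP routes (15%) are unchanged.
Relative clearance = 0.192 + 0.0344 + 0.99 + 0.15 = 1.3664.
Net systemic exposure ratio = 1 / 1.3664 = 0.732.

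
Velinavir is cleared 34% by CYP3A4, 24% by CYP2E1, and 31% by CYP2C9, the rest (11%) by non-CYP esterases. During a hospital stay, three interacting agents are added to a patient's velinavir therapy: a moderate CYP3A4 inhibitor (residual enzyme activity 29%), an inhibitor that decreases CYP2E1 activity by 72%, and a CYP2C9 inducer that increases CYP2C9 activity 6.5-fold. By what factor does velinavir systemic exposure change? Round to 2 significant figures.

The CYP3A4 pathway (34% of clearance) drops to 0.29× activity: 0.34 × 0.29 = 0.0986.
The CYP2E1 pathway (24% of clearance) is reduced to 0.28× activity: 0.24 × 0.28 = 0.0672.
The CYP2C9 pathway (31% of clearance) increases to 6.5× activity: 0.31 × 6.5 = 2.015.
The remaining 11% of clearance is unaffected.
CL_new/CL_old = 0.0986 + 0.0672 + 2.015 + 0.11 = 2.2908.
Net systemic exposure ratio = 1 / 2.2908 = 0.44.

0.44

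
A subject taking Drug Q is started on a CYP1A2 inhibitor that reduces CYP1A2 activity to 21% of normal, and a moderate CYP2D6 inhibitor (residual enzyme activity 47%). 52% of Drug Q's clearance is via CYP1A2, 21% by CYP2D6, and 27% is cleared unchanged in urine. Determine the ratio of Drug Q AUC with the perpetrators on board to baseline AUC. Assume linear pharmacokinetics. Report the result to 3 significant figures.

The CYP1A2 pathway (52% of clearance) drops to 0.21× activity: 0.52 × 0.21 = 0.1092.
The CYP2D6 pathway (21% of clearance) is reduced to 0.47× activity: 0.21 × 0.47 = 0.0987.
Non-CYP routes (27%) are unchanged.
New clearance relative to baseline: 0.1092 + 0.0987 + 0.27 = 0.4779.
AUC ∝ 1/CL: fold-change = 1 / 0.4779 = 2.09.

2.09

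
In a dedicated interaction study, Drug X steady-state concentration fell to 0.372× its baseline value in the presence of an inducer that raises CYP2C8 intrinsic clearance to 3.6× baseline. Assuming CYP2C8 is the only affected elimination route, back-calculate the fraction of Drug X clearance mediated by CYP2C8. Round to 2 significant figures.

Write x for the fraction cleared via CYP2C8. The observed steady-state concentration change means clearance rose to 1/0.372 = 2.688 of baseline.
Only the CYP2C8 route changed, so 2.688 = x·3.6 + (1 − x), giving x = 0.65.

0.65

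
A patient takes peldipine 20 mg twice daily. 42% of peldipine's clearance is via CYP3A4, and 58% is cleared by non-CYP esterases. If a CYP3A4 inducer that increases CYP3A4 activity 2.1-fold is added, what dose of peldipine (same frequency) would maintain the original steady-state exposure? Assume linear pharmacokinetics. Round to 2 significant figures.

29 mg

The CYP3A4 pathway (42% of clearance) rises to 2.1× activity: 0.42 × 2.1 = 0.882.
Non-CYP routes (58%) are unchanged.
Relative clearance = 0.882 + 0.58 = 1.462.
Css,avg = (dose rate)/CL, so holding Css fixed requires dose ∝ CL: 20 × 1.462 = 29 mg.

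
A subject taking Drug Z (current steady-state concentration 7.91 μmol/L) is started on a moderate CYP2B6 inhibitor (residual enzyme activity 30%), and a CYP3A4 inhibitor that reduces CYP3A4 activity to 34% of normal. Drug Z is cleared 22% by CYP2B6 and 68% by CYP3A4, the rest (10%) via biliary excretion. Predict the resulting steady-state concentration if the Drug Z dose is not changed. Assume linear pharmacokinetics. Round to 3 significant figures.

The CYP2B6 pathway (22% of clearance) drops to 0.3× activity: 0.22 × 0.3 = 0.066.
The CYP3A4 pathway (68% of clearance) drops to 0.34× activity: 0.68 × 0.34 = 0.2312.
Non-CYP routes (10%) are unchanged.
Relative clearance = 0.066 + 0.2312 + 0.1 = 0.3972.
New steady-state concentration = 7.91 / 0.3972 = 19.9 μmol/L (concentration scales inversely with clearance).

19.9 μmol/L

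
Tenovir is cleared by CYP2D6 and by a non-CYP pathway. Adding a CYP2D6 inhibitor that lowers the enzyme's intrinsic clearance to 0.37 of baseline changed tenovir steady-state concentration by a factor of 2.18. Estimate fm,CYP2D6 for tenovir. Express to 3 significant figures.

0.859

CL'/CL = 1 / 2.18 = 0.4587
0.37·fm + (1 − fm) = 0.4587
fm = (0.4587 − 1) / (0.37 − 1) = 0.859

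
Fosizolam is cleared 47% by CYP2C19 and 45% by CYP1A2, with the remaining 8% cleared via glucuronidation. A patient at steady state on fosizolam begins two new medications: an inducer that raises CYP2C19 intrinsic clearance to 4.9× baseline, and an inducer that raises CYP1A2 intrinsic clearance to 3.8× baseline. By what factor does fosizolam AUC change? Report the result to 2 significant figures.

0.24

The CYP2C19 pathway (47% of clearance) increases to 4.9× activity: 0.47 × 4.9 = 2.303.
The CYP1A2 pathway (45% of clearance) rises to 3.8× activity: 0.45 × 3.8 = 1.71.
Non-CYP routes (8%) are unchanged.
Relative clearance = 2.303 + 1.71 + 0.08 = 4.093.
Net AUC ratio = 1 / 4.093 = 0.24.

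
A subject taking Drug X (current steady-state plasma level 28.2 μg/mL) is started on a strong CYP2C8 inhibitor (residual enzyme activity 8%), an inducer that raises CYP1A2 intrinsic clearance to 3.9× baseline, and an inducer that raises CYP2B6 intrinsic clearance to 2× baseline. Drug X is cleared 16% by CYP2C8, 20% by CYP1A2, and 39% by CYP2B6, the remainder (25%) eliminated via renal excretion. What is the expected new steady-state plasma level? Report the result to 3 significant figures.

CYP2C8: 0.16 × 0.08 = 0.0128
CYP1A2: 0.2 × 3.9 = 0.78
CYP2B6: 0.39 × 2 = 0.78
Other: 0.25 (unchanged)
New clearance relative to baseline: 0.0128 + 0.78 + 0.78 + 0.25 = 1.8228.
Steady-state plasma level ∝ 1/CL: new value = 28.2 / 1.8228 = 15.5 μg/mL.

15.5 μg/mL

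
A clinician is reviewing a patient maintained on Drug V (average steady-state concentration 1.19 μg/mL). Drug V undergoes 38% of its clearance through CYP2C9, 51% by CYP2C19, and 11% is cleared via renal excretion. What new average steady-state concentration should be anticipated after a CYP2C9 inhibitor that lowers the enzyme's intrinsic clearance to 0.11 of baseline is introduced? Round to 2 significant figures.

The CYP2C9 pathway (38% of clearance) is reduced to 0.11× activity: 0.38 × 0.11 = 0.0418.
CYP2C19 (51%) and the residual 11% are unaffected.
CL_new/CL_old = 0.0418 + 0.51 + 0.11 = 0.6618.
With dosing unchanged, average steady-state concentration scales as 1/CL: 1.19 / 0.6618 = 1.8 μg/mL.

1.8 μg/mL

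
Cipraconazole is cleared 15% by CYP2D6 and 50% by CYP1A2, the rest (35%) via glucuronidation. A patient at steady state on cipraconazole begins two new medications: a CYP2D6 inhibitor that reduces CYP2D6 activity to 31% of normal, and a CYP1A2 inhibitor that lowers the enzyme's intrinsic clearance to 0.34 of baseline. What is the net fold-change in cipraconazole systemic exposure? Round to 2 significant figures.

The CYP2D6 pathway (15% of clearance) drops to 0.31× activity: 0.15 × 0.31 = 0.0465.
The CYP1A2 pathway (50% of clearance) drops to 0.34× activity: 0.5 × 0.34 = 0.17.
The remaining 35% of clearance is unaffected.
CL_new/CL_old = 0.0465 + 0.17 + 0.35 = 0.5665.
Net systemic exposure ratio = 1 / 0.5665 = 1.8.

1.8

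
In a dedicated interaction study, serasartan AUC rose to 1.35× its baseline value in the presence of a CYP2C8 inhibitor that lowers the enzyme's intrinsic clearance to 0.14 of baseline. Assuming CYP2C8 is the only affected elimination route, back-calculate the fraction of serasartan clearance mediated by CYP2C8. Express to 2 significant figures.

0.30

CL'/CL = 1 / 1.35 = 0.7407
0.14·fm + (1 − fm) = 0.7407
fm = (0.7407 − 1) / (0.14 − 1) = 0.30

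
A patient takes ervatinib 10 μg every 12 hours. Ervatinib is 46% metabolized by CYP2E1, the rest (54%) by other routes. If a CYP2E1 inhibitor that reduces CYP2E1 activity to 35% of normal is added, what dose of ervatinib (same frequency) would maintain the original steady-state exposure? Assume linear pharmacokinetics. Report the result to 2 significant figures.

7.0 μg

The CYP2E1 pathway (46% of clearance) drops to 0.35× activity: 0.46 × 0.35 = 0.161.
The remaining 54% of clearance is unaffected.
New clearance relative to baseline: 0.161 + 0.54 = 0.701.
Css,avg = (dose rate)/CL, so holding Css fixed requires dose ∝ CL: 10 × 0.701 = 7.0 μg.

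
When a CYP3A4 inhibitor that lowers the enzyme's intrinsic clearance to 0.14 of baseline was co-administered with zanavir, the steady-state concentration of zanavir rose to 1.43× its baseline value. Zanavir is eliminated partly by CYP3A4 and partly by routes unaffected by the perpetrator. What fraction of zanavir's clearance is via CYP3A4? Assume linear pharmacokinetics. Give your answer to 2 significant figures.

0.35

Write x for the fraction cleared via CYP3A4. The observed steady-state concentration change means clearance fell to 1/1.43 = 0.6993 of baseline.
Setting x·0.14 + (1 − x) = 0.6993 and solving: x = (0.6993 − 1)/(0.14 − 1) = 0.35.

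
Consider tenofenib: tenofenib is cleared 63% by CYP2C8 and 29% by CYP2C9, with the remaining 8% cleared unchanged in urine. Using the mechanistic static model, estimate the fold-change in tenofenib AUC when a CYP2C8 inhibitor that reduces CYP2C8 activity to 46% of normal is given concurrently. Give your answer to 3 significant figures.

1.52

The CYP2C8 pathway (63% of clearance) falls to 0.46× activity: 0.63 × 0.46 = 0.2898.
CYP2C9 (29%) and the residual 8% are unaffected.
New clearance relative to baseline: 0.2898 + 0.29 + 0.08 = 0.6598.
AUC ratio = CL_old/CL_new = 1 / 0.6598 = 1.52.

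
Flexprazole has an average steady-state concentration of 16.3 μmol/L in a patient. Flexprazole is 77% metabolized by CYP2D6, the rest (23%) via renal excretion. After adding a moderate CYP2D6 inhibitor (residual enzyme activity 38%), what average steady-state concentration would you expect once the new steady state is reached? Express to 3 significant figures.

31.2 μmol/L

The CYP2D6 pathway (77% of clearance) is reduced to 0.38× activity: 0.77 × 0.38 = 0.2926.
Non-CYP routes (23%) are unchanged.
CL_new/CL_old = 0.2926 + 0.23 = 0.5226.
Average steady-state concentration ∝ 1/CL, so new value = 16.3 / 0.5226 = 31.2 μmol/L.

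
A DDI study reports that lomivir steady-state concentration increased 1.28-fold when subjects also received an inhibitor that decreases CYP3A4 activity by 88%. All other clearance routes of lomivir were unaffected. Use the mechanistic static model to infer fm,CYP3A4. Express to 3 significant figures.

Let fm be the CYP3A4 fraction. New clearance relative to baseline = fm × 0.12 + (1 − fm).
Steady-state concentration ratio = 1 / (new CL fraction), so new CL fraction = 1 / 1.28 = 0.7812.
fm × 0.12 + 1 − fm = 0.7812  ⇒  fm × (0.12 − 1) = −0.2188  ⇒  fm = 0.249.

0.249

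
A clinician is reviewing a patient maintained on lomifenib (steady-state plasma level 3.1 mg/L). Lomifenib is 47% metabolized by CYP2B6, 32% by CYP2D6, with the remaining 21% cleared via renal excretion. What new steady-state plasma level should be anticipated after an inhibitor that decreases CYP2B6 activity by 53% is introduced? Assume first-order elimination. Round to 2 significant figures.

The CYP2B6 pathway (47% of clearance) is reduced to 0.47× activity: 0.47 × 0.47 = 0.2209.
CYP2D6 (32%) and the residual 21% are unaffected.
Relative clearance = 0.2209 + 0.32 + 0.21 = 0.7509.
Steady-state plasma level ∝ 1/CL, so new value = 3.1 / 0.7509 = 4.1 mg/L.

4.1 mg/L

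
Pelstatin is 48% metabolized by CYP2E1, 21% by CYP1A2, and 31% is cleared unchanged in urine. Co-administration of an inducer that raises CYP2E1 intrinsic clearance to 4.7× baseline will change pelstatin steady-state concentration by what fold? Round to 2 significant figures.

The CYP2E1 pathway (48% of clearance) rises to 4.7× activity: 0.48 × 4.7 = 2.256.
CYP1A2 (21%) and the residual 31% are unaffected.
New clearance relative to baseline: 2.256 + 0.21 + 0.31 = 2.776.
Since steady-state concentration ∝ 1/CL, the ratio is 1 / 2.776 = 0.36.

0.36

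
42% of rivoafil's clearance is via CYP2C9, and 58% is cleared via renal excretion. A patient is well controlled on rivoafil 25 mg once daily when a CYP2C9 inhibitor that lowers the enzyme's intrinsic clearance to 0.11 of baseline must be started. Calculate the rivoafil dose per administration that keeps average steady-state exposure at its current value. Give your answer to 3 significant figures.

The CYP2C9 pathway (42% of clearance) drops to 0.11× activity: 0.42 × 0.11 = 0.0462.
The remaining 58% of clearance is unaffected.
New clearance relative to baseline: 0.0462 + 0.58 = 0.6262.
Exposure is unchanged when dose changes in proportion to clearance. New dose = 25 mg × 0.6262 = 15.7 mg.

15.7 mg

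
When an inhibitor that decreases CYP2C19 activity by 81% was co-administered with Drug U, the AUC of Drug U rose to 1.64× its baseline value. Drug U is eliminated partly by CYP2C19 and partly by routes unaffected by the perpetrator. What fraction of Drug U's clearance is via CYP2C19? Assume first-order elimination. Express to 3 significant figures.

0.482

CL'/CL = 1 / 1.64 = 0.6098
0.19·fm + (1 − fm) = 0.6098
fm = (0.6098 − 1) / (0.19 − 1) = 0.482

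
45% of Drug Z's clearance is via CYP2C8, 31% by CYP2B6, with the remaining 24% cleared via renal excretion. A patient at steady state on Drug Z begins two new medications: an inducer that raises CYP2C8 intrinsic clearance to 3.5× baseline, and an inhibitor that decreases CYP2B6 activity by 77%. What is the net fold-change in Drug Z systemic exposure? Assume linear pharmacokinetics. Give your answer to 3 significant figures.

0.530

CYP2C8: 0.45 × 3.5 = 1.575
CYP2B6: 0.31 × 0.23 = 0.0713
Other: 0.24 (unchanged)
New clearance relative to baseline: 1.575 + 0.0713 + 0.24 = 1.8863.
Systemic exposure ∝ 1/CL: fold-change = 1 / 1.8863 = 0.530.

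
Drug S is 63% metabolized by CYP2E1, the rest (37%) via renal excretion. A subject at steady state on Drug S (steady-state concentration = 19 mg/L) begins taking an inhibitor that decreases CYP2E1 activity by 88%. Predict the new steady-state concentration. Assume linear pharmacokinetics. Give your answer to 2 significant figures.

43 mg/L

The CYP2E1 pathway (63% of clearance) falls to 0.12× activity: 0.63 × 0.12 = 0.0756.
The remaining 37% of clearance is unaffected.
Relative clearance = 0.0756 + 0.37 = 0.4456.
Steady-state concentration ∝ 1/CL, so new value = 19 / 0.4456 = 43 mg/L.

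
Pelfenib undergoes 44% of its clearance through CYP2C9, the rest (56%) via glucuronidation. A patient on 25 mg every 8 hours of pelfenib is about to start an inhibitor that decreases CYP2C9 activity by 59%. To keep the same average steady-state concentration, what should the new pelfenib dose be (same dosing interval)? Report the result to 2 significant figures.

19 mg

The CYP2C9 pathway (44% of clearance) is reduced to 0.41× activity: 0.44 × 0.41 = 0.1804.
Non-CYP routes (56%) are unchanged.
Relative clearance = 0.1804 + 0.56 = 0.7404.
Exposure is unchanged when dose changes in proportion to clearance. New dose = 25 mg × 0.7404 = 19 mg.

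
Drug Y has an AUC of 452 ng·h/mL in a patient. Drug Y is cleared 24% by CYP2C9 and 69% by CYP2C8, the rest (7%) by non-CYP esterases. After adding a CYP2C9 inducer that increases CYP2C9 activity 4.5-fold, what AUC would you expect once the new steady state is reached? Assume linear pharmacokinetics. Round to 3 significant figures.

The CYP2C9 pathway (24% of clearance) is boosted to 4.5× activity: 0.24 × 4.5 = 1.08.
CYP2C8 (69%) and the residual 7% are unaffected.
CL_new/CL_old = 1.08 + 0.69 + 0.07 = 1.84.
New AUC = baseline ÷ relative clearance = 452 / 1.84 = 246 ng·h/mL.

246 ng·h/mL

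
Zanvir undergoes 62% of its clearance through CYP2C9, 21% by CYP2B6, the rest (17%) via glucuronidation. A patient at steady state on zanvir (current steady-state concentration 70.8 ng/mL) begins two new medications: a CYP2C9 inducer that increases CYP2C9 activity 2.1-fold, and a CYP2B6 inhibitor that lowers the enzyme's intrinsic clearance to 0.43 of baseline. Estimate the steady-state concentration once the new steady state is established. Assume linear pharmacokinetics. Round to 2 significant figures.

The CYP2C9 pathway (62% of clearance) is boosted to 2.1× activity: 0.62 × 2.1 = 1.302.
The CYP2B6 pathway (21% of clearance) drops to 0.43× activity: 0.21 × 0.43 = 0.0903.
Non-CYP routes (17%) are unchanged.
Relative clearance = 1.302 + 0.0903 + 0.17 = 1.5623.
Steady-state concentration ∝ 1/CL: new value = 70.8 / 1.5623 = 45 ng/mL.

45 ng/mL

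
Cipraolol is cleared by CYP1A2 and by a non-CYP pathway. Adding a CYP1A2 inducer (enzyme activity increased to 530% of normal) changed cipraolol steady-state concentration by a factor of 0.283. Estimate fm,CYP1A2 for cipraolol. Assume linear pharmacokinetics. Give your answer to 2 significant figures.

CL'/CL = 1 / 0.283 = 3.534
5.3·fm + (1 − fm) = 3.534
fm = (3.534 − 1) / (5.3 − 1) = 0.59

0.59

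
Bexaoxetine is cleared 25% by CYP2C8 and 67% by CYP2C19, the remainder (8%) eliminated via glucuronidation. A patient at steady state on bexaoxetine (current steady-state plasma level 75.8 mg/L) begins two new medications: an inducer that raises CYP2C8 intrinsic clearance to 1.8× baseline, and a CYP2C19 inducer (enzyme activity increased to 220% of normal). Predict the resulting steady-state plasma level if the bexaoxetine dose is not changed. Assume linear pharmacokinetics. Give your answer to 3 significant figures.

37.8 mg/L

The CYP2C8 pathway (25% of clearance) is boosted to 1.8× activity: 0.25 × 1.8 = 0.45.
The CYP2C19 pathway (67% of clearance) is boosted to 2.2× activity: 0.67 × 2.2 = 1.474.
The remaining 8% of clearance is unaffected.
Relative clearance = 0.45 + 1.474 + 0.08 = 2.004.
Steady-state plasma level ∝ 1/CL: new value = 75.8 / 2.004 = 37.8 mg/L.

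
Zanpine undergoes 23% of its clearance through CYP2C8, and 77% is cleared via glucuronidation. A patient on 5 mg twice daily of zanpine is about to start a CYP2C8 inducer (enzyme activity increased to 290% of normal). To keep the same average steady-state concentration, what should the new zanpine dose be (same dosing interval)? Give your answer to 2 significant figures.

7.2 mg

The CYP2C8 pathway (23% of clearance) rises to 2.9× activity: 0.23 × 2.9 = 0.667.
The remaining 77% of clearance is unaffected.
New clearance relative to baseline: 0.667 + 0.77 = 1.437.
Css,avg = (dose rate)/CL, so holding Css fixed requires dose ∝ CL: 5 × 1.437 = 7.2 mg.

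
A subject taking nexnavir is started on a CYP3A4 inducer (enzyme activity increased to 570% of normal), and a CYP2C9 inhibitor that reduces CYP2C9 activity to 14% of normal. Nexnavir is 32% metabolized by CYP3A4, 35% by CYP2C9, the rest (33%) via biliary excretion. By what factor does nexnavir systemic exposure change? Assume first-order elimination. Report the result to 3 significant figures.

0.454

The CYP3A4 pathway (32% of clearance) is boosted to 5.7× activity: 0.32 × 5.7 = 1.824.
The CYP2C9 pathway (35% of clearance) drops to 0.14× activity: 0.35 × 0.14 = 0.049.
Non-CYP routes (33%) are unchanged.
CL_new/CL_old = 1.824 + 0.049 + 0.33 = 2.203.
Systemic exposure ∝ 1/CL: fold-change = 1 / 2.203 = 0.454.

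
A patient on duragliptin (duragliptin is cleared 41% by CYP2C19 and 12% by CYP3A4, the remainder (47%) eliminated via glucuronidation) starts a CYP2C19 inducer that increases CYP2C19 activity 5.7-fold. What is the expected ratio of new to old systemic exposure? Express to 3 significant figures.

0.342

The CYP2C19 pathway (41% of clearance) increases to 5.7× activity: 0.41 × 5.7 = 2.337.
CYP3A4 (12%) and the residual 47% are unaffected.
Relative clearance = 2.337 + 0.12 + 0.47 = 2.927.
Systemic exposure ratio = CL_old/CL_new = 1 / 2.927 = 0.342.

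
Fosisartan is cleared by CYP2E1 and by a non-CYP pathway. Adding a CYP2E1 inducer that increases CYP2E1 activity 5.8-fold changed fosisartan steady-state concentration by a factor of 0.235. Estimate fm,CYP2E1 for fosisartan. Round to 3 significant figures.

0.678

Call the CYP2E1 fraction fm. After the interaction, CL_new/CL_old = fm × 5.8 + (1 − fm).
Steady-state concentration ratio = 1 / (new CL fraction), so new CL fraction = 1 / 0.235 = 4.255.
fm × 5.8 + 1 − fm = 4.255  ⇒  fm × (5.8 − 1) = 3.255  ⇒  fm = 0.678.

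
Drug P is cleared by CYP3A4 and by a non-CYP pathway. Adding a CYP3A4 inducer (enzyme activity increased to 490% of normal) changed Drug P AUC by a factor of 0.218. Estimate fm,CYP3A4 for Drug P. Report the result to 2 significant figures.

0.92

CL'/CL = 1 / 0.218 = 4.587
4.9·fm + (1 − fm) = 4.587
fm = (4.587 − 1) / (4.9 − 1) = 0.92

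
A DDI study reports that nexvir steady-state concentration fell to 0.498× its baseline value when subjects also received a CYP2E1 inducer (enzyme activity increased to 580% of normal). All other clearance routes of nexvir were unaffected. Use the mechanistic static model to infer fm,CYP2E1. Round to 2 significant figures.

Call the CYP2E1 fraction fm. After the interaction, CL_new/CL_old = fm × 5.8 + (1 − fm).
Steady-state concentration ratio = 1 / (new CL fraction), so new CL fraction = 1 / 0.498 = 2.008.
fm × 5.8 + 1 − fm = 2.008  ⇒  fm × (5.8 − 1) = 1.008  ⇒  fm = 0.21.

0.21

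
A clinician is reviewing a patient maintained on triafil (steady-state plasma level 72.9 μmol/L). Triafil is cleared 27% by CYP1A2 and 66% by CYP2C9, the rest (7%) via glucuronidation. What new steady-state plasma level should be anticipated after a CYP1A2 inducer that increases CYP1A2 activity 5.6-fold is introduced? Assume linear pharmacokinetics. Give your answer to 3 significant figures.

The CYP1A2 pathway (27% of clearance) rises to 5.6× activity: 0.27 × 5.6 = 1.512.
CYP2C9 (66%) and the residual 7% are unaffected.
CL_new/CL_old = 1.512 + 0.66 + 0.07 = 2.242.
With dosing unchanged, steady-state plasma level scales as 1/CL: 72.9 / 2.242 = 32.5 μmol/L.

32.5 μmol/L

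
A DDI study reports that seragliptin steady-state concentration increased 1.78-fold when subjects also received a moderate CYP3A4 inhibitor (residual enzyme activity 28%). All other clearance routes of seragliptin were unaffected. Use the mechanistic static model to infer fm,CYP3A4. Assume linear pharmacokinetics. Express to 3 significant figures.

0.609

Write x for the fraction cleared via CYP3A4. The observed steady-state concentration change means clearance fell to 1/1.78 = 0.5618 of baseline.
Setting x·0.28 + (1 − x) = 0.5618 and solving: x = (0.5618 − 1)/(0.28 − 1) = 0.609.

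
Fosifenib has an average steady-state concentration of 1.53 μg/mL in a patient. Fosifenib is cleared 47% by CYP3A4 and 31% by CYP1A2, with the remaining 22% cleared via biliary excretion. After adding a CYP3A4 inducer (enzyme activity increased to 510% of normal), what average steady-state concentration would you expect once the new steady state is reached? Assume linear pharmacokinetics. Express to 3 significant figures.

The CYP3A4 pathway (47% of clearance) is boosted to 5.1× activity: 0.47 × 5.1 = 2.397.
CYP1A2 (31%) and the residual 22% are unaffected.
Relative clearance = 2.397 + 0.31 + 0.22 = 2.927.
With dosing unchanged, average steady-state concentration scales as 1/CL: 1.53 / 2.927 = 0.523 μg/mL.

0.523 μg/mL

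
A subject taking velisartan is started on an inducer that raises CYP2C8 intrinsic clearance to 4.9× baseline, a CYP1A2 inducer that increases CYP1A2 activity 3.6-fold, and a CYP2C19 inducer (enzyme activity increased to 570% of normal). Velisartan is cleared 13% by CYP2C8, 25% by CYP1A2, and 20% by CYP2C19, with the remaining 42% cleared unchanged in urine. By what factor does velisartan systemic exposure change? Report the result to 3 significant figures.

The CYP2C8 pathway (13% of clearance) rises to 4.9× activity: 0.13 × 4.9 = 0.637.
The CYP1A2 pathway (25% of clearance) increases to 3.6× activity: 0.25 × 3.6 = 0.9.
The CYP2C19 pathway (20% of clearance) is boosted to 5.7× activity: 0.2 × 5.7 = 1.14.
Non-CYP routes (42%) are unchanged.
Relative clearance = 0.637 + 0.9 + 1.14 + 0.42 = 3.097.
Systemic exposure ∝ 1/CL: fold-change = 1 / 3.097 = 0.323.

0.323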